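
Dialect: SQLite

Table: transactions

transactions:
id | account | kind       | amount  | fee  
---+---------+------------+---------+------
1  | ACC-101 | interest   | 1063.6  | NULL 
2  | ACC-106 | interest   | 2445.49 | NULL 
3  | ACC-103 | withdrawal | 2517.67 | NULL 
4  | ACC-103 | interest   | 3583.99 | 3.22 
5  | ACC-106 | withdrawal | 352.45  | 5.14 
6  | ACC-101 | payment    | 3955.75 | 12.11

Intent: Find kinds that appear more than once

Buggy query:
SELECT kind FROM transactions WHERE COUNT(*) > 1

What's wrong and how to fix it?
Bug: WHERE can't reference COUNT(*); aggregates are computed after WHERE

Fix: Group first, then use HAVING for the count condition

Corrected query:
SELECT kind FROM transactions GROUP BY kind HAVING COUNT(*) > 1

Result:
kind      
----------
interest  
withdrawal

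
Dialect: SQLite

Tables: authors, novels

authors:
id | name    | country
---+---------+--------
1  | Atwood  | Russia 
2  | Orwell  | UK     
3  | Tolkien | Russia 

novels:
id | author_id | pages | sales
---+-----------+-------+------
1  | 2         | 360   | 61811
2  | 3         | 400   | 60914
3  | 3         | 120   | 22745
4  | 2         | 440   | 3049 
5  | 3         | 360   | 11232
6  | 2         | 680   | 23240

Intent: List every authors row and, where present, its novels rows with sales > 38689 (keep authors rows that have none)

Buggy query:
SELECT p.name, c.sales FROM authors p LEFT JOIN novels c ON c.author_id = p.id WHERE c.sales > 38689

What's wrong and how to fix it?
Bug: Filtering c.sales in WHERE discards the NULL rows produced by LEFT JOIN, turning it into an inner join

Fix: Put 'c.sales > 38689' in the JOIN's ON clause instead of WHERE

Corrected query:
SELECT p.name, c.sales FROM authors p LEFT JOIN novels c ON c.author_id = p.id AND c.sales > 38689

Result:
name    | sales
--------+------
Atwood  | NULL 
Orwell  | 61811
Tolkien | 60914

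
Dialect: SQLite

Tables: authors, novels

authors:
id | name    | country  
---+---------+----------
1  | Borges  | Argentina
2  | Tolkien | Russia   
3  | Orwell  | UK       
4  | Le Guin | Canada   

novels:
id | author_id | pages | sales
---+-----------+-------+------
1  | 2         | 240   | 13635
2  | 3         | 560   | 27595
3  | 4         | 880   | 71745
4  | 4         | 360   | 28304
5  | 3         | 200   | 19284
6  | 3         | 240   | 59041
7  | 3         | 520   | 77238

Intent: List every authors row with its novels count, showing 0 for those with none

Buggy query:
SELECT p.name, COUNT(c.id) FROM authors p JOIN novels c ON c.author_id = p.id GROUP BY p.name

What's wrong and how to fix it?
Bug: An inner join excludes parents with zero children

Fix: Use LEFT JOIN so parents without children still appear (COUNT(c.id) gives 0)

Corrected query:
SELECT p.name, COUNT(c.id) FROM authors p LEFT JOIN novels c ON c.author_id = p.id GROUP BY p.name

Result:
name    | COUNT(c.id)
--------+------------
Borges  | 0          
Le Guin | 2          
Orwell  | 4          
Tolkien | 1          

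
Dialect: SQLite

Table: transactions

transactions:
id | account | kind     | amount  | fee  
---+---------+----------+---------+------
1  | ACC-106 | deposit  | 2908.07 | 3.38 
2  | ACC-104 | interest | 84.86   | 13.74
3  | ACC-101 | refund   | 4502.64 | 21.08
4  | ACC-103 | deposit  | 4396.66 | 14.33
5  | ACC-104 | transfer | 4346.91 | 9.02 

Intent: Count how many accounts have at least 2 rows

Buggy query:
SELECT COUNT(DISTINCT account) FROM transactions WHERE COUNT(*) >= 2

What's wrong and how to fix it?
Bug: COUNT(*) cannot appear in WHERE; the per-group count doesn't exist yet

Fix: Group first with HAVING COUNT(*) >= 2, then COUNT the resulting groups

Corrected query:
SELECT COUNT(*) FROM (SELECT account FROM transactions GROUP BY account HAVING COUNT(*) >= 2)

Result:
COUNT(*)
--------
1       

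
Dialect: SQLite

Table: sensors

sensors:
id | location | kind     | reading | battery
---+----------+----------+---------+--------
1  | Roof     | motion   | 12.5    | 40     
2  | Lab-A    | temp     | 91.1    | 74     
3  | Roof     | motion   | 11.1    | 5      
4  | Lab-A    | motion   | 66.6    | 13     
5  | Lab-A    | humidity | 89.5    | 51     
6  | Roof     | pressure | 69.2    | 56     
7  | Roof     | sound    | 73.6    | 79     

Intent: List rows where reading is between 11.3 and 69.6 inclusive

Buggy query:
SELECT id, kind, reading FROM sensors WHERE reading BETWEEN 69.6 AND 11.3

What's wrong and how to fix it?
Bug: The bounds are reversed; BETWEEN a AND b requires a <= b to match anything

Fix: Write BETWEEN 11.3 AND 69.6

Corrected query:
SELECT id, kind, reading FROM sensors WHERE reading BETWEEN 11.3 AND 69.6

Result:
id | kind     | reading
---+----------+--------
1  | motion   | 12.5   
4  | motion   | 66.6   
6  | pressure | 69.2   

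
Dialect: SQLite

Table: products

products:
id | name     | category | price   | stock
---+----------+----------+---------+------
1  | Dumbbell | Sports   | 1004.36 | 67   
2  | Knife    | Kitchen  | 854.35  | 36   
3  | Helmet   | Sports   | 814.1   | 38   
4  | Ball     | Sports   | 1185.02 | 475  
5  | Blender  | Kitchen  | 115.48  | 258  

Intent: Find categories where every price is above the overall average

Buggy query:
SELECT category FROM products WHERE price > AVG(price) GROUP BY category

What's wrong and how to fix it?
Bug: AVG() is an aggregate; it can't sit directly in WHERE

Fix: Use a subquery for AVG and a HAVING MIN(...) filter so the condition holds for every row in the group

Corrected query:
SELECT category FROM products GROUP BY category HAVING MIN(price) > (SELECT AVG(price) FROM products)

Result:
category
--------
Sports  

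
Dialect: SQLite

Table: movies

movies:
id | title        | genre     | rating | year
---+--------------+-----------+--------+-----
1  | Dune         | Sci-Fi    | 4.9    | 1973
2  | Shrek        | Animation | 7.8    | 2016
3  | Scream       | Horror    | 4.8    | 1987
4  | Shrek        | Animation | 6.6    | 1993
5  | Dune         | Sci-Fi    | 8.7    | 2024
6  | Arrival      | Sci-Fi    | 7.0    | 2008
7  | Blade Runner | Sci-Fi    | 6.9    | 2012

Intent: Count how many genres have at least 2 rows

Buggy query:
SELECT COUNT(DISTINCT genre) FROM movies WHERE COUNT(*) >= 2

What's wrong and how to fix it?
Bug: WHERE filters individual rows, not groups, so a group-level COUNT is invalid there

Fix: Use a subquery that GROUPs and filters with HAVING, then count its rows

Corrected query:
SELECT COUNT(*) FROM (SELECT genre FROM movies GROUP BY genre HAVING COUNT(*) >= 2)

Result:
COUNT(*)
--------
2       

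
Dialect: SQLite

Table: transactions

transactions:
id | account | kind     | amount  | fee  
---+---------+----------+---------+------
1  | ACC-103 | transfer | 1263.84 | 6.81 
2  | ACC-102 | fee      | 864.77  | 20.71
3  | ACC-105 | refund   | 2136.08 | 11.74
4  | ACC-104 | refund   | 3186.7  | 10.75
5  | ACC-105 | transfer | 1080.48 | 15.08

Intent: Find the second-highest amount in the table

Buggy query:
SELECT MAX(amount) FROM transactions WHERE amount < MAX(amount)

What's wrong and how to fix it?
Bug: The inner MAX is an aggregate inside WHERE, which is not allowed

Fix: Put the inner MAX in a scalar subquery

Corrected query:
SELECT MAX(amount) FROM transactions WHERE amount < (SELECT MAX(amount) FROM transactions)

Result:
MAX(amount)
-----------
2136.08    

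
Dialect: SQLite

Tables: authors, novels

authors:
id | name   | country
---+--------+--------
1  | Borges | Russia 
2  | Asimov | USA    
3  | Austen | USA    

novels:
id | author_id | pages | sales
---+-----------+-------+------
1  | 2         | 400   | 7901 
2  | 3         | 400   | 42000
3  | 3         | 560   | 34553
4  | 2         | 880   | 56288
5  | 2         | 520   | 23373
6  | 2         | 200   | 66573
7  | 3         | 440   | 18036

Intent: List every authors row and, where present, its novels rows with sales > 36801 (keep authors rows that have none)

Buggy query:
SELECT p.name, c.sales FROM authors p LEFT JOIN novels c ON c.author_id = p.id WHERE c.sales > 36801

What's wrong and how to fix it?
Bug: A WHERE condition on the right-hand table after LEFT JOIN drops unmatched parents

Fix: Put 'c.sales > 36801' in the JOIN's ON clause instead of WHERE

Corrected query:
SELECT p.name, c.sales FROM authors p LEFT JOIN novels c ON c.author_id = p.id AND c.sales > 36801

Result:
name   | sales
-------+------
Borges | NULL 
Asimov | 56288
Asimov | 66573
Austen | 42000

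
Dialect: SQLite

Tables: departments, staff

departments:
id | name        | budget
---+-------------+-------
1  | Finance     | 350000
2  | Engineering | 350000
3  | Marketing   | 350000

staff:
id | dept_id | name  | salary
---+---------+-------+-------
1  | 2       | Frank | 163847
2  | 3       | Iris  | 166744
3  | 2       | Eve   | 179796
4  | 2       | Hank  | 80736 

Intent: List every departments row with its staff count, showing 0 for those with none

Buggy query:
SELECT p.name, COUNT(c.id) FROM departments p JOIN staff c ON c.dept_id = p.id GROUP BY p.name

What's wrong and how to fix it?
Bug: An inner join excludes parents with zero children

Fix: Use LEFT JOIN so parents without children still appear (COUNT(c.id) gives 0)

Corrected query:
SELECT p.name, COUNT(c.id) FROM departments p LEFT JOIN staff c ON c.dept_id = p.id GROUP BY p.name

Result:
name        | COUNT(c.id)
------------+------------
Engineering | 3          
Finance     | 0          
Marketing   | 1          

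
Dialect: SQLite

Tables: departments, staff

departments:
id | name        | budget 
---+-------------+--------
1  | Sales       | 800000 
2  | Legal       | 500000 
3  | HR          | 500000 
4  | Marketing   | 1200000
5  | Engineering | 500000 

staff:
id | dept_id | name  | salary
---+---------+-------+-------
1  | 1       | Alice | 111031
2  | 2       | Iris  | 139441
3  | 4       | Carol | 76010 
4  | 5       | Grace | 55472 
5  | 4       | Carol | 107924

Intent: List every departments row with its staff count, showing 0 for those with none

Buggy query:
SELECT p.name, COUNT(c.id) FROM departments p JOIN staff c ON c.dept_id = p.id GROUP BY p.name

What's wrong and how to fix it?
Bug: INNER JOIN drops departments rows that have no matching staff rows

Fix: Switch to LEFT JOIN to retain unmatched parent rows

Corrected query:
SELECT p.name, COUNT(c.id) FROM departments p LEFT JOIN staff c ON c.dept_id = p.id GROUP BY p.name

Result:
name        | COUNT(c.id)
------------+------------
Engineering | 1          
HR          | 0          
Legal       | 1          
Marketing   | 2          
Sales       | 1          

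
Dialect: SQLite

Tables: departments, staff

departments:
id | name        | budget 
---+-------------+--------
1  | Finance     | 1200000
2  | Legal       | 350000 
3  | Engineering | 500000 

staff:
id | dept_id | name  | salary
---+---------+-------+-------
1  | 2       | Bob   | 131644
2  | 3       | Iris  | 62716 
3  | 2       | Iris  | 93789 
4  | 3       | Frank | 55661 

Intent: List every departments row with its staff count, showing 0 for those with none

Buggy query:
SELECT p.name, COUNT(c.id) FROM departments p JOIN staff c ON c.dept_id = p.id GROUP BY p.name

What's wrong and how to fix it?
Bug: INNER JOIN drops departments rows that have no matching staff rows

Fix: Use LEFT JOIN so parents without children still appear (COUNT(c.id) gives 0)

Corrected query:
SELECT p.name, COUNT(c.id) FROM departments p LEFT JOIN staff c ON c.dept_id = p.id GROUP BY p.name

Result:
name        | COUNT(c.id)
------------+------------
Engineering | 2          
Finance     | 0          
Legal       | 2          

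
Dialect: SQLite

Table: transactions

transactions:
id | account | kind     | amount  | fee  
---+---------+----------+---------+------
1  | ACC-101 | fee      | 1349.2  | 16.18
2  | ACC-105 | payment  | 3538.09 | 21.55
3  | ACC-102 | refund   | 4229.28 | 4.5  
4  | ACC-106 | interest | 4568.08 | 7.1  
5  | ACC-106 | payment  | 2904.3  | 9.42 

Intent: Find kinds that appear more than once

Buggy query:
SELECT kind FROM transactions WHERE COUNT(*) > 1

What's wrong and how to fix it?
Bug: COUNT(*) is an aggregate and cannot be used in WHERE

Fix: Group first, then use HAVING for the count condition

Corrected query:
SELECT kind FROM transactions GROUP BY kind HAVING COUNT(*) > 1

Result:
kind   
-------
payment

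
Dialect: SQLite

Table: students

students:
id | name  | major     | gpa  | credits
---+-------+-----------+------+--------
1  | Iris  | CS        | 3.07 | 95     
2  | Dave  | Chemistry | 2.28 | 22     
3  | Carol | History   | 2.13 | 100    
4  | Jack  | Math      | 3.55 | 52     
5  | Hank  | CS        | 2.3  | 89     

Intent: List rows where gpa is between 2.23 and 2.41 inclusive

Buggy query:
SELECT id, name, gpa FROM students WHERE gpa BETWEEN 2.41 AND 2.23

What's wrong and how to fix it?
Bug: The bounds are reversed; BETWEEN a AND b requires a <= b to match anything

Fix: Swap the bounds so the smaller value comes first

Corrected query:
SELECT id, name, gpa FROM students WHERE gpa BETWEEN 2.23 AND 2.41

Result:
id | name | gpa 
---+------+-----
2  | Dave | 2.28
5  | Hank | 2.3 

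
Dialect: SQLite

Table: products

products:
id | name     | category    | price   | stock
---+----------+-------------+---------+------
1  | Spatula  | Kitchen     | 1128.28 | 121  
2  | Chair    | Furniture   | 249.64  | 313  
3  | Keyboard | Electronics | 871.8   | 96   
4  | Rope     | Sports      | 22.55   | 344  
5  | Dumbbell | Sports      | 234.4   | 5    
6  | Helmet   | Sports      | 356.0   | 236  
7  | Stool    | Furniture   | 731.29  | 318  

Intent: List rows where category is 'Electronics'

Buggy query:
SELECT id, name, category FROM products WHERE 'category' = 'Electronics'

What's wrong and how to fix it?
Bug: Single quotes denote string literals in SQL; the column name is being compared as a constant string

Fix: Reference the column as category without single quotes

Corrected query:
SELECT id, name, category FROM products WHERE category = 'Electronics'

Result:
id | name     | category   
---+----------+------------
3  | Keyboard | Electronics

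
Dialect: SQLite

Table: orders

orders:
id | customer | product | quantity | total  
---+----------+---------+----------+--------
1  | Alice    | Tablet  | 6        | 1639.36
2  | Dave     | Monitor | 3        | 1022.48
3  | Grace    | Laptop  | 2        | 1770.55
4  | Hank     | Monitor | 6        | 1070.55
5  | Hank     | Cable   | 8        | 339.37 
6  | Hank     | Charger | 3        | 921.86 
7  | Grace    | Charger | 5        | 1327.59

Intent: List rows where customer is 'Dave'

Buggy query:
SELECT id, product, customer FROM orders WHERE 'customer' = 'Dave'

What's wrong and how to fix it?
Bug: 'customer' in single quotes is a string literal, not the column; the comparison is literal-vs-literal and never true

Fix: Remove the quotes around the column name (or use double quotes for an identifier)

Corrected query:
SELECT id, product, customer FROM orders WHERE customer = 'Dave'

Result:
id | product | customer
---+---------+---------
2  | Monitor | Dave    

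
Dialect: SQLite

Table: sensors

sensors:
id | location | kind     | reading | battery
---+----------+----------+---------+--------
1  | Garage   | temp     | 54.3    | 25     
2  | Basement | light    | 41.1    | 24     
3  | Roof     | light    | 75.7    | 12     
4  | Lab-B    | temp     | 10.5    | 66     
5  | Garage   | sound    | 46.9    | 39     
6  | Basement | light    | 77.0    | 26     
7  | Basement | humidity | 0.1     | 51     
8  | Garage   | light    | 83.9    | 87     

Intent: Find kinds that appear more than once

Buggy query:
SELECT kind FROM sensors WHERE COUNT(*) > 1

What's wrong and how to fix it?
Bug: COUNT(*) is an aggregate and cannot be used in WHERE

Fix: GROUP BY kind, then filter groups with HAVING COUNT(*) > 1

Corrected query:
SELECT kind FROM sensors GROUP BY kind HAVING COUNT(*) > 1

Result:
kind 
-----
light
temp 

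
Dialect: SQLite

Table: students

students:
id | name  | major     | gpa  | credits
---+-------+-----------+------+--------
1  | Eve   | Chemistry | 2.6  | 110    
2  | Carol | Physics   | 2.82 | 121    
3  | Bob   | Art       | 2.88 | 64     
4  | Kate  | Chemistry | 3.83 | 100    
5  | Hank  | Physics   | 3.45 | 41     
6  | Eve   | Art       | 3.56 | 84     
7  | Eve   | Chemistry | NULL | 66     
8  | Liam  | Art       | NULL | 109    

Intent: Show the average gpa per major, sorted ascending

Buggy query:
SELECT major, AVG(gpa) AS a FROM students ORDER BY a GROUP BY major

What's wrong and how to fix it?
Bug: GROUP BY must precede ORDER BY

Fix: Move ORDER BY to the end, after GROUP BY

Corrected query:
SELECT major, AVG(gpa) AS a FROM students GROUP BY major ORDER BY a

Result:
major     | a    
----------+------
Physics   | 3.135
Chemistry | 3.215
Art       | 3.22 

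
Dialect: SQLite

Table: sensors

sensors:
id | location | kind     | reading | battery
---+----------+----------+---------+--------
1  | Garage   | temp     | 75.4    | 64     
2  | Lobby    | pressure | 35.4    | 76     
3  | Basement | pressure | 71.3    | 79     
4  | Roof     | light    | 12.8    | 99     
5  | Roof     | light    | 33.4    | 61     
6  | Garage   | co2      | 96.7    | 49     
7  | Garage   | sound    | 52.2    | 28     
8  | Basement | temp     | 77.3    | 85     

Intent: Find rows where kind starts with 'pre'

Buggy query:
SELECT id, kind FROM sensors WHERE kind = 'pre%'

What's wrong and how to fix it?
Bug: Wildcards only work with LIKE; '=' treats '%' as a literal character

Fix: Replace '=' with LIKE so 'pre%' is treated as a pattern

Corrected query:
SELECT id, kind FROM sensors WHERE kind LIKE 'pre%'

Result:
id | kind    
---+---------
2  | pressure
3  | pressure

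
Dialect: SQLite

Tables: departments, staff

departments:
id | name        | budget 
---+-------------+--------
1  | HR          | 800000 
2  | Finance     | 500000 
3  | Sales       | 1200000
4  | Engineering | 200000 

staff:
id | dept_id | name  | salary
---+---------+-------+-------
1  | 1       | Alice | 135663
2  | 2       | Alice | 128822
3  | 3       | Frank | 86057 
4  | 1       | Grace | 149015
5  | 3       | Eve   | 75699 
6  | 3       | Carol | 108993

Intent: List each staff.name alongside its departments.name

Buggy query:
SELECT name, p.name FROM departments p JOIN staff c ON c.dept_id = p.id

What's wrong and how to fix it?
Bug: Both tables have a 'name' column; the unqualified reference is ambiguous

Fix: Prefix ambiguous columns with the table alias

Corrected query:
SELECT c.name, p.name FROM departments p JOIN staff c ON c.dept_id = p.id

Result:
name  | name   
------+--------
Alice | HR     
Alice | Finance
Frank | Sales  
Grace | HR     
Eve   | Sales  
Carol | Sales  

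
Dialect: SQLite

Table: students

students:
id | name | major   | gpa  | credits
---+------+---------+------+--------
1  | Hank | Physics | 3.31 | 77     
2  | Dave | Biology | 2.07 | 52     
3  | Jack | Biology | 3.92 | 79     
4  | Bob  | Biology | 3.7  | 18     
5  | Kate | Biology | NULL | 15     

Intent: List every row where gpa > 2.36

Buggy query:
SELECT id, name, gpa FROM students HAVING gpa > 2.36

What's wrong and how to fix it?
Bug: HAVING filters the output of aggregation, but this query has no GROUP BY and no aggregate functions, so SQLite rejects it (HAVING clause on a non-aggregate query); the condition here is per row

Fix: Replace HAVING with WHERE since the condition applies to individual rows

Corrected query:
SELECT id, name, gpa FROM students WHERE gpa > 2.36

Result:
id | name | gpa 
---+------+-----
1  | Hank | 3.31
3  | Jack | 3.92
4  | Bob  | 3.7 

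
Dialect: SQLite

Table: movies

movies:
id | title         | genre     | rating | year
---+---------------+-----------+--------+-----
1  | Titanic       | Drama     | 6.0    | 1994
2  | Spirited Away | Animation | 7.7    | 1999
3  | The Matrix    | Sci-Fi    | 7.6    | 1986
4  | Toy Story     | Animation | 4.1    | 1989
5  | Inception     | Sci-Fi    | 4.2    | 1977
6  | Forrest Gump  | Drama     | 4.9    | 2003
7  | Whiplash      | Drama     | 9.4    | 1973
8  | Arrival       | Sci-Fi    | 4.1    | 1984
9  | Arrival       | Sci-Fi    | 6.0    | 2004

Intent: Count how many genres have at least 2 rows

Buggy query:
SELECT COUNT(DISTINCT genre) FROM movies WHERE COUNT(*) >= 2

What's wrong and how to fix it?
Bug: COUNT(*) cannot appear in WHERE; the per-group count doesn't exist yet

Fix: Use a subquery that GROUPs and filters with HAVING, then count its rows

Corrected query:
SELECT COUNT(*) FROM (SELECT genre FROM movies GROUP BY genre HAVING COUNT(*) >= 2)

Result:
COUNT(*)
--------
3       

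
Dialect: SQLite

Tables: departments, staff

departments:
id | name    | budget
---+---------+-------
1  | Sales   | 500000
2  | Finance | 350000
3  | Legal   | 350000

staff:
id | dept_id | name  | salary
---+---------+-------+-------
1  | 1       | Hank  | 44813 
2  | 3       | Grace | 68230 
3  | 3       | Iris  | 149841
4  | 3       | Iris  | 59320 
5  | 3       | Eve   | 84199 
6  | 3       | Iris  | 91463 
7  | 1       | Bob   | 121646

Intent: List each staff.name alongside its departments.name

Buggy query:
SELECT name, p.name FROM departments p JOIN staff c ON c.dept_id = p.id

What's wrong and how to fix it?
Bug: Both tables have a 'name' column; the unqualified reference is ambiguous

Fix: Prefix ambiguous columns with the table alias

Corrected query:
SELECT c.name, p.name FROM departments p JOIN staff c ON c.dept_id = p.id

Result:
name  | name 
------+------
Hank  | Sales
Grace | Legal
Iris  | Legal
Iris  | Legal
Eve   | Legal
Iris  | Legal
Bob   | Sales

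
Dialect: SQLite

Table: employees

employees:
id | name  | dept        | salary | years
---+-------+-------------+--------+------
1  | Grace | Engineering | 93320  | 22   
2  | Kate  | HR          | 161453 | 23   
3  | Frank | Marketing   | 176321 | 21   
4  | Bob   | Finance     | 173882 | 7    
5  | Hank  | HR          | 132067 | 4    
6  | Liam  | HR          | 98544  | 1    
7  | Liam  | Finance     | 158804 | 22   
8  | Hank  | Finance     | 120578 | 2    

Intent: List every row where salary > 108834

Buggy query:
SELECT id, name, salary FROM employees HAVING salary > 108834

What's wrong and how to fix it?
Bug: HAVING filters the output of aggregation, but this query has no GROUP BY and no aggregate functions, so SQLite rejects it (HAVING clause on a non-aggregate query); the condition here is per row

Fix: Use WHERE for row-level filtering

Corrected query:
SELECT id, name, salary FROM employees WHERE salary > 108834

Result:
id | name  | salary
---+-------+-------
2  | Kate  | 161453
3  | Frank | 176321
4  | Bob   | 173882
5  | Hank  | 132067
7  | Liam  | 158804
8  | Hank  | 120578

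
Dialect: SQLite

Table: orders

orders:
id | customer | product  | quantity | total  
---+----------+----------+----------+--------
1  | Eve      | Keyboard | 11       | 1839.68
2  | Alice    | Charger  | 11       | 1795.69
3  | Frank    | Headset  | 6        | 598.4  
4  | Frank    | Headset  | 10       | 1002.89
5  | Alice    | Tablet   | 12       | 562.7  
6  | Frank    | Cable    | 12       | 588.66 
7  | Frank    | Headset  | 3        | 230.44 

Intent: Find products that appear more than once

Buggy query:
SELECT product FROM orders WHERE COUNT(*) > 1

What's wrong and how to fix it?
Bug: WHERE can't reference COUNT(*); aggregates are computed after WHERE

Fix: GROUP BY product, then filter groups with HAVING COUNT(*) > 1

Corrected query:
SELECT product FROM orders GROUP BY product HAVING COUNT(*) > 1

Result:
product
-------
Headset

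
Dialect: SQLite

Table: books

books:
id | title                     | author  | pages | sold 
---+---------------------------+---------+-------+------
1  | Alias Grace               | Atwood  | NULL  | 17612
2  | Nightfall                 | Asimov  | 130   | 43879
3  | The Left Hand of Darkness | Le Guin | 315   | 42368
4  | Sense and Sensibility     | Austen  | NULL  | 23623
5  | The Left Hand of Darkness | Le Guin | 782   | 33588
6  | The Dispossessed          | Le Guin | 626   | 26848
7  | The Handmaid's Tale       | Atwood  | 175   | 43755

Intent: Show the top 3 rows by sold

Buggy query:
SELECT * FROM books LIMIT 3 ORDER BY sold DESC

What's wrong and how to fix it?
Bug: LIMIT must come after ORDER BY

Fix: Sort with ORDER BY, then apply LIMIT

Corrected query:
SELECT * FROM books ORDER BY sold DESC LIMIT 3

Result:
id | title                     | author  | pages | sold 
---+---------------------------+---------+-------+------
2  | Nightfall                 | Asimov  | 130   | 43879
7  | The Handmaid's Tale       | Atwood  | 175   | 43755
3  | The Left Hand of Darkness | Le Guin | 315   | 42368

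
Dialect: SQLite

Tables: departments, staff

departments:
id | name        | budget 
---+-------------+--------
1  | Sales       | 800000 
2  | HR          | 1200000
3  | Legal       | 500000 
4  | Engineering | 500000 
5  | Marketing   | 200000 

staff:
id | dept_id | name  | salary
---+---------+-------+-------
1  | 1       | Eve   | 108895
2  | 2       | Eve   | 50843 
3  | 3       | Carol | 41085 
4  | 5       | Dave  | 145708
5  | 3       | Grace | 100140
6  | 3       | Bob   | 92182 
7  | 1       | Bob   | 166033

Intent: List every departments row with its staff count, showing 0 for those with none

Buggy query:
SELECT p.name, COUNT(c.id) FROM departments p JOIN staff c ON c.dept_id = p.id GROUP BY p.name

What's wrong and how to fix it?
Bug: An inner join excludes parents with zero children

Fix: Use LEFT JOIN so parents without children still appear (COUNT(c.id) gives 0)

Corrected query:
SELECT p.name, COUNT(c.id) FROM departments p LEFT JOIN staff c ON c.dept_id = p.id GROUP BY p.name

Result:
name        | COUNT(c.id)
------------+------------
Engineering | 0          
HR          | 1          
Legal       | 3          
Marketing   | 1          
Sales       | 2          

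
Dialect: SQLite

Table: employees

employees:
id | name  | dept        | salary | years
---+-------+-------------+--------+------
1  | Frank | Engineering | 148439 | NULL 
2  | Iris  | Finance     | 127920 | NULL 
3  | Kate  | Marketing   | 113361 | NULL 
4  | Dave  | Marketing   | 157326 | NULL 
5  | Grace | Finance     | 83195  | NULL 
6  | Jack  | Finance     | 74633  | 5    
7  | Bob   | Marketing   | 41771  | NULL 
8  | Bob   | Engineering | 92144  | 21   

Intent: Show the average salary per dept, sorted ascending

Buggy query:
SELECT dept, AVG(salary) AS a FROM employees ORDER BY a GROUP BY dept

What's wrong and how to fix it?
Bug: GROUP BY must precede ORDER BY

Fix: Move ORDER BY to the end, after GROUP BY

Corrected query:
SELECT dept, AVG(salary) AS a FROM employees GROUP BY dept ORDER BY a

Result:
dept        | a            
------------+--------------
Finance     | 95249.333333 
Marketing   | 104152.666667
Engineering | 120291.5     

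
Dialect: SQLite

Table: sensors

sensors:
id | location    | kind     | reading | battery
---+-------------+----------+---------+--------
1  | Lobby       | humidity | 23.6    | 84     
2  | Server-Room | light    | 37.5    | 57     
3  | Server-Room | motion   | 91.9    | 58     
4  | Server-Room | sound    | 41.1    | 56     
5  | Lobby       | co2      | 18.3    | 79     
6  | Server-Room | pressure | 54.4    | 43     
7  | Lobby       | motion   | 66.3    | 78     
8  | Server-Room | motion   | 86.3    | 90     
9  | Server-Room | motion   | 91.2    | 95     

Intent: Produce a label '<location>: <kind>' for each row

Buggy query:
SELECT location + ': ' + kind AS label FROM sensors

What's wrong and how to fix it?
Bug: '+' is numeric addition; on text columns SQLite converts them to 0 instead of concatenating

Fix: Replace + with || to concatenate text

Corrected query:
SELECT location || ': ' || kind AS label FROM sensors

Result:
label                
---------------------
Lobby: humidity      
Server-Room: light   
Server-Room: motion  
Server-Room: sound   
Lobby: co2           
Server-Room: pressure
Lobby: motion        
Server-Room: motion  
Server-Room: motion  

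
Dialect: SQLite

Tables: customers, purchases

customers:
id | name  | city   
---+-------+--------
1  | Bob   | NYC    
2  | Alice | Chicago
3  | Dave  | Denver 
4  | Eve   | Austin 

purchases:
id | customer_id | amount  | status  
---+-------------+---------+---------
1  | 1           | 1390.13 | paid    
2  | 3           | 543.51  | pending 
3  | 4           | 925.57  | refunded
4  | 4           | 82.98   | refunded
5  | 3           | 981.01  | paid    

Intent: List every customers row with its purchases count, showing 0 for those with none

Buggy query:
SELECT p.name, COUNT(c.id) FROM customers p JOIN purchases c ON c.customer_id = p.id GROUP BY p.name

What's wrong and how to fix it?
Bug: An inner join excludes parents with zero children

Fix: Switch to LEFT JOIN to retain unmatched parent rows

Corrected query:
SELECT p.name, COUNT(c.id) FROM customers p LEFT JOIN purchases c ON c.customer_id = p.id GROUP BY p.name

Result:
name  | COUNT(c.id)
------+------------
Alice | 0          
Bob   | 1          
Dave  | 2          
Eve   | 2          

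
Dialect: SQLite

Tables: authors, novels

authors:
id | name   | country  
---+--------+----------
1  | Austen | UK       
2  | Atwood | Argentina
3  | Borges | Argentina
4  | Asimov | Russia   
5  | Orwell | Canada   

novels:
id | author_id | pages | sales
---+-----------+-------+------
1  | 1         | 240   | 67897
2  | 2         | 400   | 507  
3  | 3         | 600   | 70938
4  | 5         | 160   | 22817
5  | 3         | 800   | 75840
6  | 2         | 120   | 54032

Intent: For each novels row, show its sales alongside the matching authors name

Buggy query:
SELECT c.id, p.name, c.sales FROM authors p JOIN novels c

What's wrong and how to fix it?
Bug: Missing join condition: each novels row is matched to all authors rows instead of just its own

Fix: Specify the join condition linking the foreign key to the parent id

Corrected query:
SELECT c.id, p.name, c.sales FROM authors p JOIN novels c ON c.author_id = p.id

Result:
id | name   | sales
---+--------+------
1  | Austen | 67897
2  | Atwood | 507  
3  | Borges | 70938
4  | Orwell | 22817
5  | Borges | 75840
6  | Atwood | 54032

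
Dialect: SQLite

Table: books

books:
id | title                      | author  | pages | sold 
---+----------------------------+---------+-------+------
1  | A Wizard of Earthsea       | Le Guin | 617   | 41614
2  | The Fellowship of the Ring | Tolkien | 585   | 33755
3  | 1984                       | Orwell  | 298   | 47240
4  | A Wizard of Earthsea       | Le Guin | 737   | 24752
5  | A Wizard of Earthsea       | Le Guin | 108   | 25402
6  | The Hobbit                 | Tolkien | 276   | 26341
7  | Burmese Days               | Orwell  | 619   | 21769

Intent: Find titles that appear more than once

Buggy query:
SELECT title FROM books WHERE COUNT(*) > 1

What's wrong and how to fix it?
Bug: COUNT(*) is an aggregate and cannot be used in WHERE

Fix: GROUP BY title, then filter groups with HAVING COUNT(*) > 1

Corrected query:
SELECT title FROM books GROUP BY title HAVING COUNT(*) > 1

Result:
title               
--------------------
A Wizard of Earthsea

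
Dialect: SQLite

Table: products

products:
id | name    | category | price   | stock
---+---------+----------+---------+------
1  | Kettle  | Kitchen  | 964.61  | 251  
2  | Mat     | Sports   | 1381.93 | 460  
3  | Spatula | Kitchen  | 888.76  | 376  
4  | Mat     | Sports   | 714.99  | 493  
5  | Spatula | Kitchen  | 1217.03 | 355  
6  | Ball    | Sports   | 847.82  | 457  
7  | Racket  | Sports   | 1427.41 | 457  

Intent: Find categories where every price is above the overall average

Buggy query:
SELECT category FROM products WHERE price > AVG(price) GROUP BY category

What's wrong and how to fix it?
Bug: WHERE evaluates per row before aggregation, so AVG() is unavailable

Fix: Compute the overall average in a scalar subquery and compare each group's MIN against it in HAVING

Corrected query:
SELECT category FROM products GROUP BY category HAVING MIN(price) > (SELECT AVG(price) FROM products)

Result:
(no rows)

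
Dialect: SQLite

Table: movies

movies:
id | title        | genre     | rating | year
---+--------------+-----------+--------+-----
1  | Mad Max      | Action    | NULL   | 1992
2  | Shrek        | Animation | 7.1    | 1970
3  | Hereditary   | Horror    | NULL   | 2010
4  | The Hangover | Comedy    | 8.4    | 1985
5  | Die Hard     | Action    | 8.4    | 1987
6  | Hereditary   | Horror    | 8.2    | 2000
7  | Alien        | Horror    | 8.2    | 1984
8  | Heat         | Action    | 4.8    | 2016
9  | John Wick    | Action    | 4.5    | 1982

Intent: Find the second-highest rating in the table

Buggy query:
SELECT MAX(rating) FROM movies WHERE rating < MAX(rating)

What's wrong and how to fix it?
Bug: The inner MAX is an aggregate inside WHERE, which is not allowed

Fix: Compute the overall MAX in a subquery, then take MAX of rows below it

Corrected query:
SELECT MAX(rating) FROM movies WHERE rating < (SELECT MAX(rating) FROM movies)

Result:
MAX(rating)
-----------
8.2        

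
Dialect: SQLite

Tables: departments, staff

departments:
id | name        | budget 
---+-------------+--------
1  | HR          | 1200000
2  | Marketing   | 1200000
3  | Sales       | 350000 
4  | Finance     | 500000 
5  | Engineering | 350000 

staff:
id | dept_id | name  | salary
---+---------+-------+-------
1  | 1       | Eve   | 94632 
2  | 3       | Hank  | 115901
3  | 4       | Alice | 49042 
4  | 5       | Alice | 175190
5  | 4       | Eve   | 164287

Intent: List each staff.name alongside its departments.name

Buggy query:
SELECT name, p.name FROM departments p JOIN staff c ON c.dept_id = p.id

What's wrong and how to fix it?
Bug: 'name' exists in both joined tables, so the database can't tell which one is meant

Fix: Prefix ambiguous columns with the table alias

Corrected query:
SELECT c.name, p.name FROM departments p JOIN staff c ON c.dept_id = p.id

Result:
name  | name       
------+------------
Eve   | HR         
Hank  | Sales      
Alice | Finance    
Alice | Engineering
Eve   | Finance    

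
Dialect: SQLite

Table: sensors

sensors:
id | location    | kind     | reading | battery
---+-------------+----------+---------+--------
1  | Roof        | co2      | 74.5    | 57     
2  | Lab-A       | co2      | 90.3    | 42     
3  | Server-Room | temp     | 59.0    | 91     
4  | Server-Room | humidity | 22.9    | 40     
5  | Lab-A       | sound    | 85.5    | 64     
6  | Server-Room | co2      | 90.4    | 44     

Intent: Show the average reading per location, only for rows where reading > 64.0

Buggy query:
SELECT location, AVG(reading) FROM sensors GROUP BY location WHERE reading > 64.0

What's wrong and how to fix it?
Bug: Row-level WHERE must come before GROUP BY in the clause order

Fix: Move the WHERE clause before GROUP BY

Corrected query:
SELECT location, AVG(reading) FROM sensors WHERE reading > 64.0 GROUP BY location

Result:
location    | AVG(reading)
------------+-------------
Lab-A       | 87.9        
Roof        | 74.5        
Server-Room | 90.4        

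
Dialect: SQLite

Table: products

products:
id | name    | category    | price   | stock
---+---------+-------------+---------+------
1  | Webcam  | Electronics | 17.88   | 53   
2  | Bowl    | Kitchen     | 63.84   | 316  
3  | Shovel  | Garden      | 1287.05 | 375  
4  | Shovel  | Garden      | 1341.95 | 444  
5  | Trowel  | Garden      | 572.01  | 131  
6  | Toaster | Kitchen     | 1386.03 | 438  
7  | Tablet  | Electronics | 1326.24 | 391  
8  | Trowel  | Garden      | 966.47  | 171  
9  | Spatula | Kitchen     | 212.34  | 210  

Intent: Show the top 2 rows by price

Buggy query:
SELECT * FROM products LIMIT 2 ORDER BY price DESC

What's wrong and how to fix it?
Bug: LIMIT must come after ORDER BY

Fix: Swap the clauses: ORDER BY first, then LIMIT

Corrected query:
SELECT * FROM products ORDER BY price DESC LIMIT 2

Result:
id | name    | category | price   | stock
---+---------+----------+---------+------
6  | Toaster | Kitchen  | 1386.03 | 438  
4  | Shovel  | Garden   | 1341.95 | 444  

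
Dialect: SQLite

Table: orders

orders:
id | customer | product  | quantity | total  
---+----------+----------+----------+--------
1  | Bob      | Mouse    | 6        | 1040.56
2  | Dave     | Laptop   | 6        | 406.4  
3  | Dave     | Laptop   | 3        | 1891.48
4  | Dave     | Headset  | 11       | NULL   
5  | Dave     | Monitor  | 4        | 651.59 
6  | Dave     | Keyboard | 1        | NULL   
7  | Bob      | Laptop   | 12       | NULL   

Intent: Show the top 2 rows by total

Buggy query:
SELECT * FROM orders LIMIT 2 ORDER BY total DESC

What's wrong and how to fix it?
Bug: ORDER BY cannot follow LIMIT; LIMIT is the final clause

Fix: Swap the clauses: ORDER BY first, then LIMIT

Corrected query:
SELECT * FROM orders ORDER BY total DESC LIMIT 2

Result:
id | customer | product | quantity | total  
---+----------+---------+----------+--------
3  | Dave     | Laptop  | 3        | 1891.48
1  | Bob      | Mouse   | 6        | 1040.56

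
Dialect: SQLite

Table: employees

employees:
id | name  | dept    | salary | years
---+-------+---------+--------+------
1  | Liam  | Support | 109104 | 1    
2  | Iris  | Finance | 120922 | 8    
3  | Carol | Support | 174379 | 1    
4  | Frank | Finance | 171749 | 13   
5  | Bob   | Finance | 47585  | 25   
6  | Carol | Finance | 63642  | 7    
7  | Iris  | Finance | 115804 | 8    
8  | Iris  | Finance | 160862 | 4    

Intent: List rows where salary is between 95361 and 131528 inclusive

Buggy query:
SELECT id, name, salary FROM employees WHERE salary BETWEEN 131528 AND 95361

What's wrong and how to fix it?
Bug: BETWEEN expects the lower bound first; with 131528 AND 95361 the range is empty

Fix: Write BETWEEN 95361 AND 131528

Corrected query:
SELECT id, name, salary FROM employees WHERE salary BETWEEN 95361 AND 131528

Result:
id | name | salary
---+------+-------
1  | Liam | 109104
2  | Iris | 120922
7  | Iris | 115804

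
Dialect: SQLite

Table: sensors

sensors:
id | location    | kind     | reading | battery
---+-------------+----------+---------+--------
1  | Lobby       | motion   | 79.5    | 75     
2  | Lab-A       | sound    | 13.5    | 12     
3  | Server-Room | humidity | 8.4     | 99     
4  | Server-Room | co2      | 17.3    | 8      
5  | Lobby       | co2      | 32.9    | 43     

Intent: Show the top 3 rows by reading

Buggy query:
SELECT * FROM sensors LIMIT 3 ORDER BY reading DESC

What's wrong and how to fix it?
Bug: LIMIT must come after ORDER BY

Fix: Swap the clauses: ORDER BY first, then LIMIT

Corrected query:
SELECT * FROM sensors ORDER BY reading DESC LIMIT 3

Result:
id | location    | kind   | reading | battery
---+-------------+--------+---------+--------
1  | Lobby       | motion | 79.5    | 75     
5  | Lobby       | co2    | 32.9    | 43     
4  | Server-Room | co2    | 17.3    | 8      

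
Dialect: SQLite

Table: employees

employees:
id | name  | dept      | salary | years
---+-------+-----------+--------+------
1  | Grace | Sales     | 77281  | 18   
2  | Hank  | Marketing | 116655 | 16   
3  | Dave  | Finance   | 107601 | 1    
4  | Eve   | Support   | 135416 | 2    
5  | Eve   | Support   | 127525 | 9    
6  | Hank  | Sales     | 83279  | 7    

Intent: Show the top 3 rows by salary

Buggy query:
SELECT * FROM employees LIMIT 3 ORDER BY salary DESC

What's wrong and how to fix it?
Bug: ORDER BY cannot follow LIMIT; LIMIT is the final clause

Fix: Sort with ORDER BY, then apply LIMIT

Corrected query:
SELECT * FROM employees ORDER BY salary DESC LIMIT 3

Result:
id | name | dept      | salary | years
---+------+-----------+--------+------
4  | Eve  | Support   | 135416 | 2    
5  | Eve  | Support   | 127525 | 9    
2  | Hank | Marketing | 116655 | 16   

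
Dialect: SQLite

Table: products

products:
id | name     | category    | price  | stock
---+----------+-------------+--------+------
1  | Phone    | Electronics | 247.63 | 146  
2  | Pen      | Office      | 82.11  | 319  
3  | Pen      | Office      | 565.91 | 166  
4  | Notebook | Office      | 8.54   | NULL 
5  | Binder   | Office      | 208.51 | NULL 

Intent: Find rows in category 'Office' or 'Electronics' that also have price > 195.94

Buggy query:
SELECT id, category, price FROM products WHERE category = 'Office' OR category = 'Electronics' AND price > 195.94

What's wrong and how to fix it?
Bug: Without parentheses, AND is evaluated before OR, so the price filter only applies to the 'Electronics' branch

Fix: Group the OR with parentheses (or use IN), then AND the threshold

Corrected query:
SELECT id, category, price FROM products WHERE (category = 'Office' OR category = 'Electronics') AND price > 195.94

Result:
id | category    | price 
---+-------------+-------
1  | Electronics | 247.63
3  | Office      | 565.91
5  | Office      | 208.51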